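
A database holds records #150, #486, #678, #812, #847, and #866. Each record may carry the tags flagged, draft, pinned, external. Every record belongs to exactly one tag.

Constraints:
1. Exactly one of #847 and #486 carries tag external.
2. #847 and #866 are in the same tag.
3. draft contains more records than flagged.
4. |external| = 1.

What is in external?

external = {#486}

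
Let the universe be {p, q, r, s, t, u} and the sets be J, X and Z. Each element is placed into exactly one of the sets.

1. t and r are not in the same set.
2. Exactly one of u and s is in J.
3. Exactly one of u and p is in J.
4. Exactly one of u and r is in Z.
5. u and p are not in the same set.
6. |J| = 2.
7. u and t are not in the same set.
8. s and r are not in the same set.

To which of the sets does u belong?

u: J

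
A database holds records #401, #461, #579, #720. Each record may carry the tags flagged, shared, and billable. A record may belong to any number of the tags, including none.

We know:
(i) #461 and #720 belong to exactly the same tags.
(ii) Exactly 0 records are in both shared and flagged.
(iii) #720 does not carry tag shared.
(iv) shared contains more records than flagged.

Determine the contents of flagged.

flagged = {}

From (iii): #720 ∉ shared.
(i): #461 matches #720: #461 ∉ shared.
Suppose #401 ∈ flagged: no assignment then satisfies all the clues, so #401 ∉ flagged.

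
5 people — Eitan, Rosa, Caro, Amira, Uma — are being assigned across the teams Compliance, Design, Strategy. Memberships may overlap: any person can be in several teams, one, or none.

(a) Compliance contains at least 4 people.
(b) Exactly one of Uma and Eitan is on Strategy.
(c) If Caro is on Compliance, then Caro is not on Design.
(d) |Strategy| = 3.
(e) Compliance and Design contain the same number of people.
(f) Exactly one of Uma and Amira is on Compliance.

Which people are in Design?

Design = {Amira, Eitan, Rosa, Uma}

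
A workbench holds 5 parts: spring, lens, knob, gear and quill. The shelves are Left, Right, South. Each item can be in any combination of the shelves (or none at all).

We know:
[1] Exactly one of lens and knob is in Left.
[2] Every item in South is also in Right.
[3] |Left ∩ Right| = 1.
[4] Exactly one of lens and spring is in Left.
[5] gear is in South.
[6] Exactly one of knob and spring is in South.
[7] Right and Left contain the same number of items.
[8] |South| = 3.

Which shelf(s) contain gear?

From (5): gear ∈ South.
(2) with gear ∈ South: gear ∈ Right.
Suppose gear ∈ Left: no assignment then satisfies all the clues, so gear ∉ Left.

gear: Right, South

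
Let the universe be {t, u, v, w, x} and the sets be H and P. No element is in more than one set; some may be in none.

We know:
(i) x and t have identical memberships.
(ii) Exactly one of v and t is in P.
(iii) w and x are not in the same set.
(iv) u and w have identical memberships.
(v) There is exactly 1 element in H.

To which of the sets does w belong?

w: none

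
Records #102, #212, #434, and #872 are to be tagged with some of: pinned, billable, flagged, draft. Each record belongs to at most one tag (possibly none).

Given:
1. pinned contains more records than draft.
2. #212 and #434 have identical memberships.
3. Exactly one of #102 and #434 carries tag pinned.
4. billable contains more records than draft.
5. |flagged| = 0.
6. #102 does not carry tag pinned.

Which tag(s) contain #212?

From (6): #102 ∉ pinned.
(3) (exactly one): #434 ∈ pinned.
(5): flagged already has 0, so the rest are out.
(2): #212 matches #434: #212 ∈ pinned.

#212: pinned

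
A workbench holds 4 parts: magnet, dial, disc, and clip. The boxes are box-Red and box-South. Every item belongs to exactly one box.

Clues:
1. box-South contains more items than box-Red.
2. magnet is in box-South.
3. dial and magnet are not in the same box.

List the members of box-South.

box-South = {clip, disc, magnet}

From (2): magnet ∈ box-South.
(3): dial ∉ box-South.
Only one box left: dial ∈ box-Red.
Suppose disc ∉ box-South: no assignment then satisfies all the clues, so disc ∈ box-South.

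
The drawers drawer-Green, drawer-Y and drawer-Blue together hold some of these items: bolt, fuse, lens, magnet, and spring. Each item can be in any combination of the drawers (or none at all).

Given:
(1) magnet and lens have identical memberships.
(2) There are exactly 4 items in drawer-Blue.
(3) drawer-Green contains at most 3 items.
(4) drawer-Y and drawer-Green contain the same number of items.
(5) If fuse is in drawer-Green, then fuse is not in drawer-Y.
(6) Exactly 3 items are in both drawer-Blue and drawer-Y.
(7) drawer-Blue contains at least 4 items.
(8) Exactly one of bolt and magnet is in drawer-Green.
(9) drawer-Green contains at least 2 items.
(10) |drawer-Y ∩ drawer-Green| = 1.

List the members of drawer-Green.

drawer-Green = {bolt, fuse, spring}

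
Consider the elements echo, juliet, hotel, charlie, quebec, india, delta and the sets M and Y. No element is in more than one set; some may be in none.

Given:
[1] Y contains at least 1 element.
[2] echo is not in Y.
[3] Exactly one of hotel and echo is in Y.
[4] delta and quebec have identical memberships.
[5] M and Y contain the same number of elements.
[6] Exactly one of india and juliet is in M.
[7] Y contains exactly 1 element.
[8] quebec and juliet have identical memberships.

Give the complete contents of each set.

From (2): echo ∉ Y.
(3) (exactly one): hotel ∈ Y.
(7): Y already has 1, so the rest are out.
Suppose echo ∈ M: no assignment then satisfies all the clues, so echo ∉ M.

M = {india}; Y = {hotel}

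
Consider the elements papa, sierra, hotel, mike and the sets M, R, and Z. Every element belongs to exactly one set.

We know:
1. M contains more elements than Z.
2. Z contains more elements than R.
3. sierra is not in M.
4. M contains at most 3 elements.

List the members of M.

M = {hotel, mike, papa}

From (3): sierra ∉ M.
Suppose papa ∉ M: no assignment then satisfies all the clues, so papa ∈ M.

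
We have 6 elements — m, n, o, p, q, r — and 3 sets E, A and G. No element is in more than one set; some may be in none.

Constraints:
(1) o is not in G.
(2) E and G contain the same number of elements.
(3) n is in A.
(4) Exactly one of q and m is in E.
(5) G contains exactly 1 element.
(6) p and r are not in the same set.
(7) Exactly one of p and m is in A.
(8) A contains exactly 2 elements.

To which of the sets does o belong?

o: none

From (1): o ∉ G.
From (3): n ∈ A.
Suppose o ∈ E: no assignment then satisfies all the clues, so o ∉ E.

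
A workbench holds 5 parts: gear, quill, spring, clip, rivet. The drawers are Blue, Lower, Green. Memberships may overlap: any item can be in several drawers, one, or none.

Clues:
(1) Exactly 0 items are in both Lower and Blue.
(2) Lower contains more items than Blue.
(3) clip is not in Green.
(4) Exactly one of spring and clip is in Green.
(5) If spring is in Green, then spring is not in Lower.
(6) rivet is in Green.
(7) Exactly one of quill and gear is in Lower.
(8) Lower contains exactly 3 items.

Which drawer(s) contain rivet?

rivet: Green, Lower

From (3): clip ∉ Green.
From (6): rivet ∈ Green.
(4) (exactly one): spring ∈ Green.
(5): spring ∉ Lower.
Suppose rivet ∈ Blue: no assignment then satisfies all the clues, so rivet ∉ Blue.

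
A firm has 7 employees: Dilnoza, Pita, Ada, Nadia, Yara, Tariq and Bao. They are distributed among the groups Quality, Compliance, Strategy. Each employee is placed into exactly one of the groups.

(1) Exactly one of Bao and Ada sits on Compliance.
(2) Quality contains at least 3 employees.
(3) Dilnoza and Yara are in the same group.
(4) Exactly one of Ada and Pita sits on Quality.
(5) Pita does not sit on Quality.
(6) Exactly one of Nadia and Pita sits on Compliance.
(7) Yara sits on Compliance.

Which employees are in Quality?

From (5): Pita ∉ Quality.
From (7): Yara ∈ Compliance.
(3): Dilnoza matches Yara: Dilnoza ∉ Quality.
(3): Dilnoza matches Yara: Dilnoza ∈ Compliance.
(4) (exactly one): Ada ∈ Quality.
(1) (exactly one): Bao ∈ Compliance.
(2): only 3 candidates remain for Quality, so all are in.
(6) (exactly one): Pita ∈ Compliance.

Quality = {Ada, Nadia, Tariq}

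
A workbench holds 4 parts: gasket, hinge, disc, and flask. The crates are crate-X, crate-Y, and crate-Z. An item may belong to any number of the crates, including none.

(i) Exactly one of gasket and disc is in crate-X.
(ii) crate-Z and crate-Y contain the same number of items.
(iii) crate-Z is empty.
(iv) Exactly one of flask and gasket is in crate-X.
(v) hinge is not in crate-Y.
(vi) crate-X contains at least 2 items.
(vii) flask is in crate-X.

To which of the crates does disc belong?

From (v): hinge ∉ crate-Y.
From (vii): flask ∈ crate-X.
(iii): crate-Z already has 0, so the rest are out.
(iv) (exactly one): gasket ∉ crate-X.
(i) (exactly one): disc ∈ crate-X.
Suppose disc ∈ crate-Y: no assignment then satisfies all the clues, so disc ∉ crate-Y.

disc: crate-X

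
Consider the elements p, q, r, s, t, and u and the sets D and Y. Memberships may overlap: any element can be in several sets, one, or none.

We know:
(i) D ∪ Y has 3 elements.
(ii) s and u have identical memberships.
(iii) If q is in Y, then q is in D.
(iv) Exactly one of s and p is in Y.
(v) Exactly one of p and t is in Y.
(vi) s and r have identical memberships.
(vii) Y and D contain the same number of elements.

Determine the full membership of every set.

D = {q, t}; Y = {p, q}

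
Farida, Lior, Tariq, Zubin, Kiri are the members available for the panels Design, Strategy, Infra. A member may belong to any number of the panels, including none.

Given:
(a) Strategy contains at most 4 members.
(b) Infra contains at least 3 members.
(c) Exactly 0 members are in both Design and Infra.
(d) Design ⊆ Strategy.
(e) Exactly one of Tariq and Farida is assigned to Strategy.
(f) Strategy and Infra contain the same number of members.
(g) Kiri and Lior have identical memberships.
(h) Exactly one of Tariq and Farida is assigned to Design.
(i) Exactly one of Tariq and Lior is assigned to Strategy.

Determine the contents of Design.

Design = {Farida}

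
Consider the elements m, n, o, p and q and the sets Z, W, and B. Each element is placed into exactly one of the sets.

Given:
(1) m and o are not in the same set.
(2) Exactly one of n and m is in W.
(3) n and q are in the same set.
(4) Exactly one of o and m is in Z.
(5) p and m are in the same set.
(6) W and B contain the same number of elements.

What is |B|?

2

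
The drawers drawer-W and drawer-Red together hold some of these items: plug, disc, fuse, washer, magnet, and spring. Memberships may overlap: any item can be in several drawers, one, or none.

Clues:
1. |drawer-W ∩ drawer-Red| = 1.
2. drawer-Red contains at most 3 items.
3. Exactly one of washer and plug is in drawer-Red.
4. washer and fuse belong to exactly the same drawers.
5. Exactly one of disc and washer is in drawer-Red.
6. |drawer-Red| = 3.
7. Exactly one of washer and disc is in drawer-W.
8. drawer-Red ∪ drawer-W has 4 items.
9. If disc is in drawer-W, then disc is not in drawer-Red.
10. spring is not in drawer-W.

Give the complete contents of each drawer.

From (10): spring ∉ drawer-W.
Suppose plug ∈ drawer-W: no assignment then satisfies all the clues, so plug ∉ drawer-W.

drawer-W = {disc, magnet}; drawer-Red = {fuse, magnet, washer}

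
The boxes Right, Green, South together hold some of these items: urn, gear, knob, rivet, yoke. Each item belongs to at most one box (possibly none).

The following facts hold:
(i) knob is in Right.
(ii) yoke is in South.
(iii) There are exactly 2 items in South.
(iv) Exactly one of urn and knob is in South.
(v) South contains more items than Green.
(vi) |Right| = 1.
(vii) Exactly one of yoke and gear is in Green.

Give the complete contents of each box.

Right = {knob}; Green = {gear}; South = {urn, yoke}

From (i): knob ∈ Right.
From (ii): yoke ∈ South.
(iv) (exactly one): urn ∈ South.
(vi): Right already has 1, so the rest are out.
(vii) (exactly one): gear ∈ Green.
(iii): South already has 2, so the rest are out.
Suppose rivet ∈ Green: no assignment then satisfies all the clues, so rivet ∉ Green.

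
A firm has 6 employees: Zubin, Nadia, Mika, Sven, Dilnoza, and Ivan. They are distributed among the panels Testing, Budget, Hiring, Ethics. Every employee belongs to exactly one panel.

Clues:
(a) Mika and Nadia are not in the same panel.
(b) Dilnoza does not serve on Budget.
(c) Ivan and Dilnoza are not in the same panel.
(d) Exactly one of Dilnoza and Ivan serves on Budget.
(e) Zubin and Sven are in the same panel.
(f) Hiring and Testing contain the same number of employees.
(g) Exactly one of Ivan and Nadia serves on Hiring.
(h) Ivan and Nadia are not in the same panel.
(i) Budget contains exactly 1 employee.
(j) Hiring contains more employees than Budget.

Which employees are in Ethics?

Ethics = {Mika}

From (b): Dilnoza ∉ Budget.
(d) (exactly one): Ivan ∈ Budget.
(g) (exactly one): Nadia ∈ Hiring.
(i): Budget already has 1, so the rest are out.
(a): Mika ∉ Hiring.
Suppose Zubin ∈ Ethics: no assignment then satisfies all the clues, so Zubin ∉ Ethics.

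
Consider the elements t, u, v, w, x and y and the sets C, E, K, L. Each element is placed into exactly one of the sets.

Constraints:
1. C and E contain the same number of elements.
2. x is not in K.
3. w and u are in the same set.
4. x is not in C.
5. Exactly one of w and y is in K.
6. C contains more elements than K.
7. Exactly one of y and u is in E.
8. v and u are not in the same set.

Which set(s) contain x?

x: L

From (2): x ∉ K.
From (4): x ∉ C.
Suppose x ∈ E: no assignment then satisfies all the clues, so x ∉ E.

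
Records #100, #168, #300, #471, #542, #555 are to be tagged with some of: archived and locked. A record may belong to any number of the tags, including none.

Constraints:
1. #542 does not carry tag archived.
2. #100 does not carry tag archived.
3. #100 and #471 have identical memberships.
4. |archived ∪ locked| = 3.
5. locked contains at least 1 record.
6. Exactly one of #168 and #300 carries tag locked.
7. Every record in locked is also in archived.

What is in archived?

archived = {#168, #300, #555}

From (1): #542 ∉ archived.
From (2): #100 ∉ archived.
(3): #471 matches #100: #471 ∉ archived.
(7) contrapositive: #100 ∉ locked.
(7) contrapositive: #471 ∉ locked.
(7) contrapositive: #542 ∉ locked.
Suppose #168 ∉ archived: no assignment then satisfies all the clues, so #168 ∈ archived.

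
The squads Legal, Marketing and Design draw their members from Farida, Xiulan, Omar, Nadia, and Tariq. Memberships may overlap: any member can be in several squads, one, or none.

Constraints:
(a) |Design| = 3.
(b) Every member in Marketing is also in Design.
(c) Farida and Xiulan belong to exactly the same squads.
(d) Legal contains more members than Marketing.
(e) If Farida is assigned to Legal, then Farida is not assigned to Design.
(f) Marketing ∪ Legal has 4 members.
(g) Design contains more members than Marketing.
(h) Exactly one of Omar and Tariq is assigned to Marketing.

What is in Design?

Design = {Nadia, Omar, Tariq}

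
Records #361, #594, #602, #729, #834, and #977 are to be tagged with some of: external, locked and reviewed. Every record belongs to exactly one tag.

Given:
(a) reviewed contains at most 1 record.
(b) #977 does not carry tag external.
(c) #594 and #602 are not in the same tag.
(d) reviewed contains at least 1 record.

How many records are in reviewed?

1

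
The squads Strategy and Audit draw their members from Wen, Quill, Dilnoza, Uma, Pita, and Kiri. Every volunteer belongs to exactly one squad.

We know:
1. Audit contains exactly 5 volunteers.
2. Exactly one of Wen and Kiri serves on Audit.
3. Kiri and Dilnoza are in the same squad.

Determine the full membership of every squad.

Strategy = {Wen}; Audit = {Dilnoza, Kiri, Pita, Quill, Uma}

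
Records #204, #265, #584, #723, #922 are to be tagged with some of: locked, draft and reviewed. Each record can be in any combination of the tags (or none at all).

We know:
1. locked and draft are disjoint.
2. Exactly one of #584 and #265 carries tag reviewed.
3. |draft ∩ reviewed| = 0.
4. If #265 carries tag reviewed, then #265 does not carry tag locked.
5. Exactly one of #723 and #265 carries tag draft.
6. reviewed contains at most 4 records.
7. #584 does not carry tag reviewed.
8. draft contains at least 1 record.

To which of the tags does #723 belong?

#723: draft

From (7): #584 ∉ reviewed.
(2) (exactly one): #265 ∈ reviewed.
(4): #265 ∉ locked.
Suppose #723 ∈ locked: no assignment then satisfies all the clues, so #723 ∉ locked.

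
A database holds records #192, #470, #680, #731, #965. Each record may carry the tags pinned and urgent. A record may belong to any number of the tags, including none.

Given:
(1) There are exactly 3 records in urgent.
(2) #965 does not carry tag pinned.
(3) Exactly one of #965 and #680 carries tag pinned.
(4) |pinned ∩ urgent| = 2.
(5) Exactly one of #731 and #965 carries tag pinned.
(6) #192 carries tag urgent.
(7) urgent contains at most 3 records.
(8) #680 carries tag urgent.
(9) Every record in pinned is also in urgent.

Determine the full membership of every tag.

From (2): #965 ∉ pinned.
From (6): #192 ∈ urgent.
From (8): #680 ∈ urgent.
(3) (exactly one): #680 ∈ pinned.
(5) (exactly one): #731 ∈ pinned.
(9) with #731 ∈ pinned: #731 ∈ urgent.
(1): urgent already has 3, so the rest are out.
(9) contrapositive: #470 ∉ pinned.
Suppose #192 ∈ pinned: no assignment then satisfies all the clues, so #192 ∉ pinned.

pinned = {#680, #731}; urgent = {#192, #680, #731}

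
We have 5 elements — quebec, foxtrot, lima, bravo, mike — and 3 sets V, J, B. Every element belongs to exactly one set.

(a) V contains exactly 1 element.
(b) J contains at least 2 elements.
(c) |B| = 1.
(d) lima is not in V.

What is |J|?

3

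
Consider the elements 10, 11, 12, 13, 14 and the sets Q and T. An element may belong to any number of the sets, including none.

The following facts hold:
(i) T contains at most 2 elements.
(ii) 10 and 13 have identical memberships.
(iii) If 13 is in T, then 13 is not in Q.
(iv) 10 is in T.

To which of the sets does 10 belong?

From (iv): 10 ∈ T.
(ii): 13 matches 10: 13 ∈ T.
(iii): 13 ∉ Q.
(i): T already has 2, so the rest are out.
(ii): 10 matches 13: 10 ∉ Q.

10: T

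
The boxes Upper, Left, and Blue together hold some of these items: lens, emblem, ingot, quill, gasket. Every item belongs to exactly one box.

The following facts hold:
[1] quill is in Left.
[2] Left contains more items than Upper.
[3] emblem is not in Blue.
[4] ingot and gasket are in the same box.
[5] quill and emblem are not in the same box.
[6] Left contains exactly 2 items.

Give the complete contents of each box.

Upper = {emblem}; Left = {lens, quill}; Blue = {gasket, ingot}

From (1): quill ∈ Left.
From (3): emblem ∉ Blue.
(5): emblem ∉ Left.
Only one box left: emblem ∈ Upper.
Suppose lens ∈ Upper: no assignment then satisfies all the clues, so lens ∉ Upper.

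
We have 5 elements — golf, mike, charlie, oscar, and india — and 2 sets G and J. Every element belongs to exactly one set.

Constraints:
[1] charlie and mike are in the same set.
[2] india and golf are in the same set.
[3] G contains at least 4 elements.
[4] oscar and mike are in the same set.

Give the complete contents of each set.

G = {charlie, golf, india, mike, oscar}; J = {}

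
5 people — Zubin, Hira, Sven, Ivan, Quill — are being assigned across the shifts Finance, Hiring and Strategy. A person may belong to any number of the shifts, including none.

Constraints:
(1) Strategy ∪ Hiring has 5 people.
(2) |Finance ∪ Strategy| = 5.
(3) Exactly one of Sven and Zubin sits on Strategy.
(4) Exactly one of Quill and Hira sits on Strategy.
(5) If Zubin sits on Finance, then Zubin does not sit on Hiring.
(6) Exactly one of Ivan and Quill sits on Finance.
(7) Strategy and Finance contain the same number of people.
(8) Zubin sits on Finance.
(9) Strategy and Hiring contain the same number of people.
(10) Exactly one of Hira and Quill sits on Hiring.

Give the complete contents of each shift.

Finance = {Quill, Sven, Zubin}; Hiring = {Ivan, Quill, Sven}; Strategy = {Hira, Ivan, Zubin}

From (8): Zubin ∈ Finance.
(5): Zubin ∉ Hiring.
Suppose Zubin ∉ Strategy: no assignment then satisfies all the clues, so Zubin ∈ Strategy.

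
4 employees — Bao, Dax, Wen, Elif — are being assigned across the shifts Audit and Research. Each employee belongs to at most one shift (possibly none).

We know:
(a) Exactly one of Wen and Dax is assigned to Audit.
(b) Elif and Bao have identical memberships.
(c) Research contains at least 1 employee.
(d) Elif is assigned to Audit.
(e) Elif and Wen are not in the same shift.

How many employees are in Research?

From (d): Elif ∈ Audit.
(b): Bao matches Elif: Bao ∈ Audit.
(e): Wen ∉ Audit.
(a) (exactly one): Dax ∈ Audit.
(c): only 1 candidates remain for Research, so all are in.

1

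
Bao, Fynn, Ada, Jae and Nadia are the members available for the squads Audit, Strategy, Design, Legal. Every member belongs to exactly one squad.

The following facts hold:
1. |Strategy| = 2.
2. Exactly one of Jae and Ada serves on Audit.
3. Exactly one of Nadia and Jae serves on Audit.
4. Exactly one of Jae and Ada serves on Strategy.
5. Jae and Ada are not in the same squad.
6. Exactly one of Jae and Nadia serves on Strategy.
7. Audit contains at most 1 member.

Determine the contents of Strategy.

Strategy = {Ada, Nadia}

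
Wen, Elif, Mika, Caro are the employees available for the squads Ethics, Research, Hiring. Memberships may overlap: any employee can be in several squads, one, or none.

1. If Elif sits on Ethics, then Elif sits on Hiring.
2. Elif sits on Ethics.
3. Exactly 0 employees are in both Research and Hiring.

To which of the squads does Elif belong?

From (2): Elif ∈ Ethics.
(1): Elif ∈ Hiring.
Suppose Elif ∈ Research: no assignment then satisfies all the clues, so Elif ∉ Research.

Elif: Ethics, Hiring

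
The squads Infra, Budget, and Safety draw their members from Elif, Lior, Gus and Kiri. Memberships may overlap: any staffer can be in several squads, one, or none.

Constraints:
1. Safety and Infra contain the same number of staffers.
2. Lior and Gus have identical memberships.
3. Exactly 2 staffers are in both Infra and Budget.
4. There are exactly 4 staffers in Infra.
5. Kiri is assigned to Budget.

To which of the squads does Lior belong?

Lior: Infra, Safety

From (5): Kiri ∈ Budget.
(4): only 4 candidates remain for Infra, so all are in.
Suppose Lior ∈ Budget: no assignment then satisfies all the clues, so Lior ∉ Budget.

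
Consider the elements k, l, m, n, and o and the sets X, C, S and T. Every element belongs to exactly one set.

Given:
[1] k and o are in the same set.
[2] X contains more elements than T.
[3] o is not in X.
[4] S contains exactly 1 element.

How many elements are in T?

0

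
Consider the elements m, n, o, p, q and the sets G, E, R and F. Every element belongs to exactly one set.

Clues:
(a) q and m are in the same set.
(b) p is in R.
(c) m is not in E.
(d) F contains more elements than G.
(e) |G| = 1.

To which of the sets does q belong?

q: F

From (b): p ∈ R.
From (c): m ∉ E.
(a): q matches m: q ∉ E.
Suppose q ∈ G: no assignment then satisfies all the clues, so q ∉ G.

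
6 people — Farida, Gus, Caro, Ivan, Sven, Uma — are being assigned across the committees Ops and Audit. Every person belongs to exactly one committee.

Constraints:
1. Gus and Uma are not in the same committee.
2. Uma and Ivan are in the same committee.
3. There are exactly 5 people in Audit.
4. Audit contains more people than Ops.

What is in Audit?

Audit = {Caro, Farida, Ivan, Sven, Uma}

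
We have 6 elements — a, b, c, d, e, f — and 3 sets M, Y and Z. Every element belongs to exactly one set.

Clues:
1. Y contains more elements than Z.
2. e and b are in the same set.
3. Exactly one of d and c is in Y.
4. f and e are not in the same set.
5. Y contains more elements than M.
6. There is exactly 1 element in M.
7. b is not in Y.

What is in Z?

From (7): b ∉ Y.
(2): e matches b: e ∉ Y.
Suppose a ∈ Z: no assignment then satisfies all the clues, so a ∉ Z.

Z = {b, e}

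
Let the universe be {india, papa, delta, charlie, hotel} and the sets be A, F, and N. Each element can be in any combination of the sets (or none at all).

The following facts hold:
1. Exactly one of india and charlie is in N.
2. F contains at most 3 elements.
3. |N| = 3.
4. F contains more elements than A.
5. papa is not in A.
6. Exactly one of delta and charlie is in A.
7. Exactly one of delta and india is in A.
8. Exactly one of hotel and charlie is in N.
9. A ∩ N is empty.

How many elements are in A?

1

From (5): papa ∉ A.
Suppose india ∈ A: no assignment then satisfies all the clues, so india ∉ A.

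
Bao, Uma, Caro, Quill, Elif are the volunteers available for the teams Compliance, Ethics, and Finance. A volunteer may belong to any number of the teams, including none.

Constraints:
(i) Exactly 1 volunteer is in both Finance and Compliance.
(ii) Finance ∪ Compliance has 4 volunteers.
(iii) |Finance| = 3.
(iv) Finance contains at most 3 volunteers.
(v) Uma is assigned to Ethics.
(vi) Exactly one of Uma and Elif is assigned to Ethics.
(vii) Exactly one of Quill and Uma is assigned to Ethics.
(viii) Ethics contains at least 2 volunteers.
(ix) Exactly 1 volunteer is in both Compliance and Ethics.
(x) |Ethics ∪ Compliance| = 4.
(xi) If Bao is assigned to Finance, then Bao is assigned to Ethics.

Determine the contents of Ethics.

Ethics = {Bao, Caro, Uma}

From (v): Uma ∈ Ethics.
(vi) (exactly one): Elif ∉ Ethics.
(vii) (exactly one): Quill ∉ Ethics.
Suppose Bao ∉ Ethics: no assignment then satisfies all the clues, so Bao ∈ Ethics.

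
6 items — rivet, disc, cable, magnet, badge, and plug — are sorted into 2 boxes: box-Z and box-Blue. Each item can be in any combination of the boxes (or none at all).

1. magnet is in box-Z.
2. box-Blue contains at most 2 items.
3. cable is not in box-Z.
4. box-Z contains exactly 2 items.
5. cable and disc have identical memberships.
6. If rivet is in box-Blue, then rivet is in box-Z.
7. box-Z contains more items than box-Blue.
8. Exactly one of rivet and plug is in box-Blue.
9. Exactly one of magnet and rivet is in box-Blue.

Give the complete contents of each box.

From (1): magnet ∈ box-Z.
From (3): cable ∉ box-Z.
(5): disc matches cable: disc ∉ box-Z.
Suppose rivet ∉ box-Z: no assignment then satisfies all the clues, so rivet ∈ box-Z.

box-Z = {magnet, rivet}; box-Blue = {rivet}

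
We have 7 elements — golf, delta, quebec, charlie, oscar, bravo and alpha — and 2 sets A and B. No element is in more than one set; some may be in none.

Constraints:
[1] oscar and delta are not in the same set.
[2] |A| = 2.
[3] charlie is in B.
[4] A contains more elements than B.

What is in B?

B = {charlie}

From (3): charlie ∈ B.
Suppose golf ∈ B: no assignment then satisfies all the clues, so golf ∉ B.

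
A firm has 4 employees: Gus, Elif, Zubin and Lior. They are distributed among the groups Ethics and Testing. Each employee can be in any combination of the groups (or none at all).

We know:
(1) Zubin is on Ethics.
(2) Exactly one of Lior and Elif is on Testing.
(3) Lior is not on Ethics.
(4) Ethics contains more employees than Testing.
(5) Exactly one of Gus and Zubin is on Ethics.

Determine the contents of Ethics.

Ethics = {Elif, Zubin}

From (1): Zubin ∈ Ethics.
From (3): Lior ∉ Ethics.
(5) (exactly one): Gus ∉ Ethics.
Suppose Elif ∉ Ethics: no assignment then satisfies all the clues, so Elif ∈ Ethics.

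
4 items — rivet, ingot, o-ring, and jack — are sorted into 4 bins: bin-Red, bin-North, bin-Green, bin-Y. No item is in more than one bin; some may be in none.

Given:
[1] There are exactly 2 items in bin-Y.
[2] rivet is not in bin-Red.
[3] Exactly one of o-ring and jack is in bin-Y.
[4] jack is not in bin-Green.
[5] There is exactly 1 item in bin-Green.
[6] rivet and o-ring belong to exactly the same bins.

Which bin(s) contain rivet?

rivet: bin-Y

From (2): rivet ∉ bin-Red.
From (4): jack ∉ bin-Green.
(6): o-ring matches rivet: o-ring ∉ bin-Red.
Suppose rivet ∈ bin-North: no assignment then satisfies all the clues, so rivet ∉ bin-North.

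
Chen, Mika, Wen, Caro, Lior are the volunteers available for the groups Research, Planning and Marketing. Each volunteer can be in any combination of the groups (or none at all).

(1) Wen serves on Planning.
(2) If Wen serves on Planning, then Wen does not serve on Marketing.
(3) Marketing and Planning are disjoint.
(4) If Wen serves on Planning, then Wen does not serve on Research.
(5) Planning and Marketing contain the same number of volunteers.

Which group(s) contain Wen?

Wen: Planning

From (1): Wen ∈ Planning.
(2): Wen ∉ Marketing.
(4): Wen ∉ Research.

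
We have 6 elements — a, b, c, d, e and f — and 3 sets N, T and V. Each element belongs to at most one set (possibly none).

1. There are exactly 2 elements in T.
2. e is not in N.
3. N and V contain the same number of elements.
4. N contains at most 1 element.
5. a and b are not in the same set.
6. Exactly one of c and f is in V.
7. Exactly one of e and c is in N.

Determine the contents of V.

V = {f}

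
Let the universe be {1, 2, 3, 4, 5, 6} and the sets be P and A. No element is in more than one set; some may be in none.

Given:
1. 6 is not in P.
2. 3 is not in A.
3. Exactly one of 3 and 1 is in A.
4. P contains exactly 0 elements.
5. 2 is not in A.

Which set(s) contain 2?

From (1): 6 ∉ P.
From (2): 3 ∉ A.
From (5): 2 ∉ A.
(3) (exactly one): 1 ∈ A.
(4): P already has 0, so the rest are out.

2: none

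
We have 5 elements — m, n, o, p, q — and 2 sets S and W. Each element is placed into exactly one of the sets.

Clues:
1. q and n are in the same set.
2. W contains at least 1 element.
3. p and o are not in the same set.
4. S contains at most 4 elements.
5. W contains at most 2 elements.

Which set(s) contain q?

q: S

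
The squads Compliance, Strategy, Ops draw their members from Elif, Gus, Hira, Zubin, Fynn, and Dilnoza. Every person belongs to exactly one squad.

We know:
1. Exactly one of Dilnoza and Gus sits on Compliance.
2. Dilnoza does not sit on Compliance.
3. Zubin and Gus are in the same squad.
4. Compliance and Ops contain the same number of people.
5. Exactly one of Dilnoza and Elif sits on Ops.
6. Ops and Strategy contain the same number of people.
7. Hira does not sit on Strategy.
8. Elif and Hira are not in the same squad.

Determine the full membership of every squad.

Compliance = {Gus, Zubin}; Strategy = {Elif, Fynn}; Ops = {Dilnoza, Hira}

From (2): Dilnoza ∉ Compliance.
From (7): Hira ∉ Strategy.
(1) (exactly one): Gus ∈ Compliance.
(3): Zubin matches Gus: Zubin ∈ Compliance.
Suppose Elif ∈ Compliance: no assignment then satisfies all the clues, so Elif ∉ Compliance.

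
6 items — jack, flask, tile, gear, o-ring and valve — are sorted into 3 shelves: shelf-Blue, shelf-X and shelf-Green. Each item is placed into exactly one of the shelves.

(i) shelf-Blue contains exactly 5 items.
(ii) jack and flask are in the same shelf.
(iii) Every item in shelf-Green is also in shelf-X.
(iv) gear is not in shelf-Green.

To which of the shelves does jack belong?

From (iv): gear ∉ shelf-Green.
Suppose jack ∉ shelf-Blue: no assignment then satisfies all the clues, so jack ∈ shelf-Blue.

jack: shelf-Blue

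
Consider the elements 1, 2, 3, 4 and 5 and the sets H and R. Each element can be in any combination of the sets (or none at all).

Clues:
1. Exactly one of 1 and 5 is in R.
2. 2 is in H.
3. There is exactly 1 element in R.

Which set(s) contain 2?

2: H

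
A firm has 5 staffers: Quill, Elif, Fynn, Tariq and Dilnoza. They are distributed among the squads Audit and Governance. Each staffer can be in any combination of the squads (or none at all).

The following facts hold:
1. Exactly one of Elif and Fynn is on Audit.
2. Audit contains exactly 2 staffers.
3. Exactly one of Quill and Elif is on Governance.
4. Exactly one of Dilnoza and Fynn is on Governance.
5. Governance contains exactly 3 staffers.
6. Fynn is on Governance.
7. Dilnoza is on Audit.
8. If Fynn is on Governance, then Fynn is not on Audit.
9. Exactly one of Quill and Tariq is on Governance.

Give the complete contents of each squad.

Audit = {Dilnoza, Elif}; Governance = {Elif, Fynn, Tariq}

From (6): Fynn ∈ Governance.
From (7): Dilnoza ∈ Audit.
(4) (exactly one): Dilnoza ∉ Governance.
(8): Fynn ∉ Audit.
(1) (exactly one): Elif ∈ Audit.
(2): Audit already has 2, so the rest are out.
Suppose Quill ∈ Governance: no assignment then satisfies all the clues, so Quill ∉ Governance.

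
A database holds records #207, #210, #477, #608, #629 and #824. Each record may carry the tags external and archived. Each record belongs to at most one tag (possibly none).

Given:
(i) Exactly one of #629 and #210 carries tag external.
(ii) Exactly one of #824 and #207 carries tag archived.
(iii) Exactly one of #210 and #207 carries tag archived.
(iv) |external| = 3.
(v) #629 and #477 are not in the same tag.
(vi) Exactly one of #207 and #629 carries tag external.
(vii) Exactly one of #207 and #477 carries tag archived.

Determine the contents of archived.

archived = {#207}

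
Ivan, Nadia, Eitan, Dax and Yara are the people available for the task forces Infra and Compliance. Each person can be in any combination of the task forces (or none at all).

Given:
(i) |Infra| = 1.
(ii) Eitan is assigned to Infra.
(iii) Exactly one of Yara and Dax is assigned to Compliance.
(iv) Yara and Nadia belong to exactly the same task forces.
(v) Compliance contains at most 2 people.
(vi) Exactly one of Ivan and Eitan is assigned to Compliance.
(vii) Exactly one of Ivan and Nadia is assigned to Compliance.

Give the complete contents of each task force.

From (ii): Eitan ∈ Infra.
(i): Infra already has 1, so the rest are out.
Suppose Ivan ∉ Compliance: no assignment then satisfies all the clues, so Ivan ∈ Compliance.

Infra = {Eitan}; Compliance = {Dax, Ivan}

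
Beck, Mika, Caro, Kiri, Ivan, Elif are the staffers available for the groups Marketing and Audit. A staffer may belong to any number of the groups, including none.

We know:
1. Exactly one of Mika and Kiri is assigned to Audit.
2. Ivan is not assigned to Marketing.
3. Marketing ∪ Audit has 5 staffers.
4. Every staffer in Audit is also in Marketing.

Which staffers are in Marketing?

Marketing = {Beck, Caro, Elif, Kiri, Mika}

From (2): Ivan ∉ Marketing.
(4) contrapositive: Ivan ∉ Audit.
Suppose Beck ∉ Marketing: no assignment then satisfies all the clues, so Beck ∈ Marketing.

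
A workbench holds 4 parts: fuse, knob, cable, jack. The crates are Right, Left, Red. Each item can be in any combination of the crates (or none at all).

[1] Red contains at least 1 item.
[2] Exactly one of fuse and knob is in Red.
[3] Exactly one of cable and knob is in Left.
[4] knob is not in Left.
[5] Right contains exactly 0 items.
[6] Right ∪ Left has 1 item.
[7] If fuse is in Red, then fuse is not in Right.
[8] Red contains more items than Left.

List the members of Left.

Left = {cable}

From (4): knob ∉ Left.
(3) (exactly one): cable ∈ Left.
(5): Right already has 0, so the rest are out.
Suppose fuse ∈ Left: no assignment then satisfies all the clues, so fuse ∉ Left.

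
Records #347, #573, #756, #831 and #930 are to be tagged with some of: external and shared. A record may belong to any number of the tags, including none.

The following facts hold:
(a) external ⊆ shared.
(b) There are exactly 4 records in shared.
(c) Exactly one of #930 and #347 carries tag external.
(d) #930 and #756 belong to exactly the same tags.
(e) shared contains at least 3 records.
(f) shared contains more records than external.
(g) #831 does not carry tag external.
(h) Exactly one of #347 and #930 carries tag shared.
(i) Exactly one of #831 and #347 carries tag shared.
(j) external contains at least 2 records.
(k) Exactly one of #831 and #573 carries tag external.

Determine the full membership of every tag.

external = {#573, #756, #930}; shared = {#573, #756, #831, #930}

From (g): #831 ∉ external.
(k) (exactly one): #573 ∈ external.
(a) with #573 ∈ external: #573 ∈ shared.
Suppose #347 ∈ external: no assignment then satisfies all the clues, so #347 ∉ external.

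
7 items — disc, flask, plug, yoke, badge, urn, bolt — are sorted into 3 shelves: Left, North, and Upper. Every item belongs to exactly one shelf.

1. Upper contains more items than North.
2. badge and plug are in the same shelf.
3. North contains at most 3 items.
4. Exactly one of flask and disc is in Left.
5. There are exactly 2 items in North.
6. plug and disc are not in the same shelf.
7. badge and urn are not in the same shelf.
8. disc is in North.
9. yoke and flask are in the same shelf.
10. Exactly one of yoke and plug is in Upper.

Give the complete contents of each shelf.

Left = {flask, yoke}; North = {disc, urn}; Upper = {badge, bolt, plug}

From (8): disc ∈ North.
(4) (exactly one): flask ∈ Left.
(6): plug ∉ North.
(9): yoke matches flask: yoke ∈ Left.
(10) (exactly one): plug ∈ Upper.
(2): badge matches plug: badge ∉ Left.
(2): badge matches plug: badge ∉ North.
(2): badge matches plug: badge ∈ Upper.
(7): urn ∉ Upper.
Suppose urn ∈ Left: no assignment then satisfies all the clues, so urn ∉ Left.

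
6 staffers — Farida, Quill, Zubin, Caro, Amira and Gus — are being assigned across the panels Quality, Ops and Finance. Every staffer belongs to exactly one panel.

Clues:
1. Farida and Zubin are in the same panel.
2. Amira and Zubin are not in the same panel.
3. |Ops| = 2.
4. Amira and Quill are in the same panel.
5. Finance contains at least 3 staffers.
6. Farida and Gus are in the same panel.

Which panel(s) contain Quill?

Quill: Ops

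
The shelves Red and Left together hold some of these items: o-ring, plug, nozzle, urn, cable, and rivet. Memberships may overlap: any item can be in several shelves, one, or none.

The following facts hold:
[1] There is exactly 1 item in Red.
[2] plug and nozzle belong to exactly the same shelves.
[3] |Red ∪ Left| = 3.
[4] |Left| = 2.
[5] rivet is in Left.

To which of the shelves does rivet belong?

From (5): rivet ∈ Left.
Suppose rivet ∈ Red: no assignment then satisfies all the clues, so rivet ∉ Red.

rivet: Left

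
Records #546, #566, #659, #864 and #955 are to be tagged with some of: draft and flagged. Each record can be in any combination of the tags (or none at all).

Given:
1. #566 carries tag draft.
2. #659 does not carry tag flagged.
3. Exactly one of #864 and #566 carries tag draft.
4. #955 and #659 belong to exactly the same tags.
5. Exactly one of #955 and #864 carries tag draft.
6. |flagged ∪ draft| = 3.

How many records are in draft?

From (1): #566 ∈ draft.
From (2): #659 ∉ flagged.
(3) (exactly one): #864 ∉ draft.
(4): #955 matches #659: #955 ∉ flagged.
(5) (exactly one): #955 ∈ draft.
(4): #659 matches #955: #659 ∈ draft.
Suppose #546 ∈ draft: no assignment then satisfies all the clues, so #546 ∉ draft.

3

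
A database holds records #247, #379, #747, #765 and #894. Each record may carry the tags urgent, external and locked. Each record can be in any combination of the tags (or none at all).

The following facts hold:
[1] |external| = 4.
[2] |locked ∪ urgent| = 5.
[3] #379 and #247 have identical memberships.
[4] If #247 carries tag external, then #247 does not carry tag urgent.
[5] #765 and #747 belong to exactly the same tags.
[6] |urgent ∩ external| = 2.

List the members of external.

external = {#247, #379, #747, #765}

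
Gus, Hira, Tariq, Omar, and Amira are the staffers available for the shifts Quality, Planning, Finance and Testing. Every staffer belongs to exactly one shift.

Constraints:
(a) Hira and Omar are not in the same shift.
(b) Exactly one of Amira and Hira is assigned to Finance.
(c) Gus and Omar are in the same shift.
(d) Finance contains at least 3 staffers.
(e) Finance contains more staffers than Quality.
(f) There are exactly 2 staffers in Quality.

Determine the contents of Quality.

Quality = {Hira, Tariq}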